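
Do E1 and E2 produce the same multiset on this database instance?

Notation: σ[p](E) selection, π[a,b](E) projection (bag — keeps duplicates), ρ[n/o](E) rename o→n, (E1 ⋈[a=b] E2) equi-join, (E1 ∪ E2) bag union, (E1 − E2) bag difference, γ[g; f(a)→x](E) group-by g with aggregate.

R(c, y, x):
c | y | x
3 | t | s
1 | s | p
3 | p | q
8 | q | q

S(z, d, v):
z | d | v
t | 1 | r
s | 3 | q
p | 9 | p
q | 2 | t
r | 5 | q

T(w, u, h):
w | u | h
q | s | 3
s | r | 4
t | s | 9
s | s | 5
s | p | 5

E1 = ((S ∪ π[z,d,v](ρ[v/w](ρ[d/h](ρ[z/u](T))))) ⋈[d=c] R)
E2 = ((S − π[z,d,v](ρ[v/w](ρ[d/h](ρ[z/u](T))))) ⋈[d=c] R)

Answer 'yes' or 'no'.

E1 row counts bottom-up:
  S → 5
  T → 5
  ρ[z/u](T) → 5
  ρ[d/h](ρ[z/u](T)) → 5
  ρ[v/w](ρ[d/h](ρ[z/u](T))) → 5
  π[z,d,v](ρ[v/w](ρ[d/h](ρ[z/u](T)))) → 5
  (S ∪ π[z,d,v](ρ[v/w](ρ[d/h](ρ[z/u](T))))) → 10
  R → 4
  ((S ∪ π[z,d,v](ρ[v/w](ρ[d/h](ρ[z/u](T))))) ⋈[d=c] R) → 5
E2 row counts bottom-up:
  S → 5
  T → 5
  ρ[z/u](T) → 5
  ρ[d/h](ρ[z/u](T)) → 5
  ρ[v/w](ρ[d/h](ρ[z/u](T))) → 5
  π[z,d,v](ρ[v/w](ρ[d/h](ρ[z/u](T)))) → 5
  (S − π[z,d,v](ρ[v/w](ρ[d/h](ρ[z/u](T))))) → 4
  R → 4
  ((S − π[z,d,v](ρ[v/w](ρ[d/h](ρ[z/u](T))))) ⋈[d=c] R) → 1

E1 result:
z | d | v | c | y | x
s | 3 | q | 3 | p | q
s | 3 | q | 3 | p | q
s | 3 | q | 3 | t | s
s | 3 | q | 3 | t | s
t | 1 | r | 1 | s | p
E2 result:
z | d | v | c | y | x
t | 1 | r | 1 | s | p
Witness: ('s', 3, 'q', 3, 't', 's') appears 2× in E1 but 0× in E2.

no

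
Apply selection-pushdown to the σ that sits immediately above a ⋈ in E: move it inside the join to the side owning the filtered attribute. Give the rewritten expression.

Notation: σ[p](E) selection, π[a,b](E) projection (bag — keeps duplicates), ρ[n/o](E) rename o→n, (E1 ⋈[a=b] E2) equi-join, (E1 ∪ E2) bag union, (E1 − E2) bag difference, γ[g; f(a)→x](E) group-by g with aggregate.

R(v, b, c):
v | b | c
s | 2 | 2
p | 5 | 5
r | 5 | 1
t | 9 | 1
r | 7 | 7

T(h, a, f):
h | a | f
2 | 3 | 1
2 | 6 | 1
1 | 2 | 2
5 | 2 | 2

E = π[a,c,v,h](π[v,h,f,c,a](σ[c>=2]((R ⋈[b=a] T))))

σ filters on c, owned by the left side.
E' = π[a,c,v,h](π[v,h,f,c,a]((σ[c>=2](R) ⋈[b=a] T)))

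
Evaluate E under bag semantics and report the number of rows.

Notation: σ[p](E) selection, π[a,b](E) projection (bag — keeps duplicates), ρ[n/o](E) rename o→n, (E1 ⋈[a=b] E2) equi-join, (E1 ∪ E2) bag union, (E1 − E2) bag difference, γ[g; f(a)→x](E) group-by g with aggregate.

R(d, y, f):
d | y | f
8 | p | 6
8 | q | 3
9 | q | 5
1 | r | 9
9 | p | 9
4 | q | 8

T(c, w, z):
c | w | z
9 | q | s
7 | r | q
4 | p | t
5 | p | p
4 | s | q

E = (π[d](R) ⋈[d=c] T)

Stepwise |·|:
  R → 6
  π[d](R) → 6
  T → 5
  (π[d](R) ⋈[d=c] T) → 4

|E| = 4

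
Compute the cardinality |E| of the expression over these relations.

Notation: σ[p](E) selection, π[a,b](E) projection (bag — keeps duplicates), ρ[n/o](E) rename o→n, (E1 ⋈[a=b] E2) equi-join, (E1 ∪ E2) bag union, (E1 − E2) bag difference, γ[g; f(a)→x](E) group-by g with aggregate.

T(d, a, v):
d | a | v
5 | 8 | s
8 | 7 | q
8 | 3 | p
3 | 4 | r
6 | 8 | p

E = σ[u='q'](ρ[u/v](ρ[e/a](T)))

Subexpression sizes:
  T → 5
  ρ[e/a](T) → 5
  ρ[u/v](ρ[e/a](T)) → 5
  σ[u='q'](ρ[u/v](ρ[e/a](T))) → 1

|E| = 1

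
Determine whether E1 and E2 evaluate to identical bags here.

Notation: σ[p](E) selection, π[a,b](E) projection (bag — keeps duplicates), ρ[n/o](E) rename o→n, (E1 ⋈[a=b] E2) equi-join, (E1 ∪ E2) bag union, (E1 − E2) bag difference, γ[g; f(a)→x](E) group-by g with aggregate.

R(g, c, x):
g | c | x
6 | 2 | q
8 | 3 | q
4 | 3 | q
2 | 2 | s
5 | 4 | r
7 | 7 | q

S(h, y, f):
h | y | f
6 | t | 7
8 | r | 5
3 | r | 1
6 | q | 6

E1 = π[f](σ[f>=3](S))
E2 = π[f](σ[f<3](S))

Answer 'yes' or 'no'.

E1 row counts bottom-up:
  S → 4
  σ[f>=3](S) → 3
  π[f](σ[f>=3](S)) → 3
E2 row counts bottom-up:
  S → 4
  σ[f<3](S) → 1
  π[f](σ[f<3](S)) → 1

E1 result:
f
5
6
7
E2 result:
f
1
Witness: (6,) appears 1× in E1 but 0× in E2.

no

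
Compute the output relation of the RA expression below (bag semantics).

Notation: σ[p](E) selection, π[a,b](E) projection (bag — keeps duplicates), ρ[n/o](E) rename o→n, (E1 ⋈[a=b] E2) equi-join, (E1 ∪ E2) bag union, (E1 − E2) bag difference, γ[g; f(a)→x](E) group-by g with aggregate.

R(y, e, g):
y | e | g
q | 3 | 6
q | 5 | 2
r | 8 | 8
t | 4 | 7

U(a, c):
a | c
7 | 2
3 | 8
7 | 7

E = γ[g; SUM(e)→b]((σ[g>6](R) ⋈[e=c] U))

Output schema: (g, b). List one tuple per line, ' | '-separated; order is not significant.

Subexpression sizes:
  R → 4
  σ[g>6](R) → 2
  U → 3
  (σ[g>6](R) ⋈[e=c] U) → 1
  γ[g; SUM(e)→b]((σ[g>6](R) ⋈[e=c] U)) → 1

== RESULT ==
g | b
8 | 8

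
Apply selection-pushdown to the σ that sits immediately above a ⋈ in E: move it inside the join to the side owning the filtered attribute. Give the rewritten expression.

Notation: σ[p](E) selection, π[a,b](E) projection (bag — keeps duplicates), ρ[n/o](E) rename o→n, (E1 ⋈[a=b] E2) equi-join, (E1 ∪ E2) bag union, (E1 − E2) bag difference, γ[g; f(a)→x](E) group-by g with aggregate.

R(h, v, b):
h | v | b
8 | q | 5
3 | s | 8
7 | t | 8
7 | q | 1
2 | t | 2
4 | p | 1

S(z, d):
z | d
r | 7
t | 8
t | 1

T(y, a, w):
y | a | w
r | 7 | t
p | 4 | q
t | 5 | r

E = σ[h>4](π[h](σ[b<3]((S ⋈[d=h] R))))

σ filters on b, owned by the right side.
E' = σ[h>4](π[h]((S ⋈[d=h] σ[b<3](R))))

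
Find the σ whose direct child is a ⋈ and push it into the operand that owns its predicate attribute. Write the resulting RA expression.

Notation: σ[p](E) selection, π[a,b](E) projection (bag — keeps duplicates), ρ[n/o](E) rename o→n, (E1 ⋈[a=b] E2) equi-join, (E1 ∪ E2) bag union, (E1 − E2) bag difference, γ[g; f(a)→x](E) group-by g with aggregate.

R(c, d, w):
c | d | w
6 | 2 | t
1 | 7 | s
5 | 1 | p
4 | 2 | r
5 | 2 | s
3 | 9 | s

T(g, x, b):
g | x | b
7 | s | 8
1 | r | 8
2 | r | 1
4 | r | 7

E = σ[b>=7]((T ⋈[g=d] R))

σ filters on b, owned by the left side.
E' = (σ[b>=7](T) ⋈[g=d] R)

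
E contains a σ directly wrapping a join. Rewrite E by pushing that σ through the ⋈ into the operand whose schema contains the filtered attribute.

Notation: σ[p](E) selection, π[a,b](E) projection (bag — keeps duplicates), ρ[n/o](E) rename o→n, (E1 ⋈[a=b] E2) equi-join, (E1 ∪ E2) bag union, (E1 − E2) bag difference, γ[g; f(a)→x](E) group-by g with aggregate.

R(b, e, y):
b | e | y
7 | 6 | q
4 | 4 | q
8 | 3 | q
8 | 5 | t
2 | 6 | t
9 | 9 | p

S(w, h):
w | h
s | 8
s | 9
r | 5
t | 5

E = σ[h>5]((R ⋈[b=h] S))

σ filters on h, owned by the right side.
E' = (R ⋈[b=h] σ[h>5](S))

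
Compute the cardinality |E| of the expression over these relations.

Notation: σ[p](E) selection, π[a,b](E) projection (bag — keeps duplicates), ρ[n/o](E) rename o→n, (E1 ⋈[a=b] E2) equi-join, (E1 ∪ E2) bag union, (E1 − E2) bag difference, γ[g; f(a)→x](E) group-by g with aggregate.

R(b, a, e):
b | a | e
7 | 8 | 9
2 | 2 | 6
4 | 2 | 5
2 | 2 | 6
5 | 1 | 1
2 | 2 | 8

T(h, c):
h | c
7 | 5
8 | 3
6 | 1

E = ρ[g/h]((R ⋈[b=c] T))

Row counts bottom-up:
  R → 6
  T → 3
  (R ⋈[b=c] T) → 1
  ρ[g/h]((R ⋈[b=c] T)) → 1

|E| = 1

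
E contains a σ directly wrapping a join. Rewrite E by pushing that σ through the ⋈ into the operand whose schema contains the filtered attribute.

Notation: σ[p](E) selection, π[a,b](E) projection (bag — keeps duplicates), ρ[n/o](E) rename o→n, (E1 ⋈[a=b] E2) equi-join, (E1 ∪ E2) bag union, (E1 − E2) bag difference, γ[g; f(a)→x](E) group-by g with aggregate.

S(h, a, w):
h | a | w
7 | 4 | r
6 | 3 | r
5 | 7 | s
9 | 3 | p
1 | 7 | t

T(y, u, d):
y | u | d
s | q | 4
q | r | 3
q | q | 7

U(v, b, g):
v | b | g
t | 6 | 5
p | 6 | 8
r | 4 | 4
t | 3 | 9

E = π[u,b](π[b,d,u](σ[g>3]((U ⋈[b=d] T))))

σ filters on g, owned by the left side.
E' = π[u,b](π[b,d,u]((σ[g>3](U) ⋈[b=d] T)))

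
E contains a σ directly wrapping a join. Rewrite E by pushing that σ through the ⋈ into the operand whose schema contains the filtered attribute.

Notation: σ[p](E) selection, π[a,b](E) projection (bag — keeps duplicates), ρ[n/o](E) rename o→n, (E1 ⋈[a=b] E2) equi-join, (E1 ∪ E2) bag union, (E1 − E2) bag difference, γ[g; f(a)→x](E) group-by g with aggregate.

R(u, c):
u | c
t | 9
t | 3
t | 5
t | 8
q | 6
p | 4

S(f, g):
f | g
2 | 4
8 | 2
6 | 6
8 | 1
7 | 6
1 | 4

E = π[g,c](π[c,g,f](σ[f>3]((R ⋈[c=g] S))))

σ filters on f, owned by the right side.
E' = π[g,c](π[c,g,f]((R ⋈[c=g] σ[f>3](S))))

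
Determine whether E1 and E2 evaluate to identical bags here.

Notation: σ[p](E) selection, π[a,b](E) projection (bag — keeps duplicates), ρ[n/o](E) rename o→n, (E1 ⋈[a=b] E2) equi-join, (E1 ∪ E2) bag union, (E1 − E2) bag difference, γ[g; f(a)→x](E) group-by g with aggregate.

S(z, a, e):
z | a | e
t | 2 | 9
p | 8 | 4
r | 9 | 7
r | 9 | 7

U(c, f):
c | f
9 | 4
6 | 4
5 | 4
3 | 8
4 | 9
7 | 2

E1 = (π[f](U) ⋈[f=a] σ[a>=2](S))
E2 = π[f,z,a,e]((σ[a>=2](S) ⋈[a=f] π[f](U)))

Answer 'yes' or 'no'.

E1 stepwise |·|:
  U → 6
  π[f](U) → 6
  S → 4
  σ[a>=2](S) → 4
  (π[f](U) ⋈[f=a] σ[a>=2](S)) → 4
E2 stepwise |·|:
  S → 4
  σ[a>=2](S) → 4
  U → 6
  π[f](U) → 6
  (σ[a>=2](S) ⋈[a=f] π[f](U)) → 4
  π[f,z,a,e]((σ[a>=2](S) ⋈[a=f] π[f](U))) → 4

E1 and E2 produce the same multiset:
f | z | a | e
2 | t | 2 | 9
8 | p | 8 | 4
9 | r | 9 | 7
9 | r | 9 | 7

yes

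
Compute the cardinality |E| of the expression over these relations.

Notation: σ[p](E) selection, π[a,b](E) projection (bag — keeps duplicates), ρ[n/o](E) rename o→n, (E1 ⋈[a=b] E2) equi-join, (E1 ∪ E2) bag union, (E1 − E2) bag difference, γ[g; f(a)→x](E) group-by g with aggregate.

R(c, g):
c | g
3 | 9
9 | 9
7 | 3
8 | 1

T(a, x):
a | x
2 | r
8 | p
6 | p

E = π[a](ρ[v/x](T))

Subexpression sizes:
  T → 3
  ρ[v/x](T) → 3
  π[a](ρ[v/x](T)) → 3

|E| = 3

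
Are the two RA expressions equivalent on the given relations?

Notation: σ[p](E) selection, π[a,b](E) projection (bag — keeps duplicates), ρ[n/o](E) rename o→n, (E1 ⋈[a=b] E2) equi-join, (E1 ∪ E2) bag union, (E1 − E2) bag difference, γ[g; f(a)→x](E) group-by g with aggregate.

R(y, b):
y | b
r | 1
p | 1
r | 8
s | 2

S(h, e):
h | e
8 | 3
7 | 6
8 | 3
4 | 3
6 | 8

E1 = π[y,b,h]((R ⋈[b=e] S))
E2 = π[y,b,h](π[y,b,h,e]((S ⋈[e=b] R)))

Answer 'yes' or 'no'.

E1 per-node cardinality:
  R → 4
  S → 5
  (R ⋈[b=e] S) → 1
  π[y,b,h]((R ⋈[b=e] S)) → 1
E2 per-node cardinality:
  S → 5
  R → 4
  (S ⋈[e=b] R) → 1
  π[y,b,h,e]((S ⋈[e=b] R)) → 1
  π[y,b,h](π[y,b,h,e]((S ⋈[e=b] R))) → 1

E1 and E2 produce the same multiset:
y | b | h
r | 8 | 6

yes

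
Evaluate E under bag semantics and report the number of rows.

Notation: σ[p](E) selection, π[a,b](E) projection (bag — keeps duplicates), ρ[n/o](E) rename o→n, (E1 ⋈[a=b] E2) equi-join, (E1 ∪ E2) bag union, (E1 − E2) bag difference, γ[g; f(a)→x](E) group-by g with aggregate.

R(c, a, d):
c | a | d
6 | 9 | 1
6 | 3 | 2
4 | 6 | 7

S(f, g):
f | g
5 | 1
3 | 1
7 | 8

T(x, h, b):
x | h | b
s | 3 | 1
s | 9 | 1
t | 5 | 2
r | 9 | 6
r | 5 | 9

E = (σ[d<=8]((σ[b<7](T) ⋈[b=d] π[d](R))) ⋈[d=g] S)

Row counts bottom-up:
  T → 5
  σ[b<7](T) → 4
  R → 3
  π[d](R) → 3
  (σ[b<7](T) ⋈[b=d] π[d](R)) → 3
  σ[d<=8]((σ[b<7](T) ⋈[b=d] π[d](R))) → 3
  S → 3
  (σ[d<=8]((σ[b<7](T) ⋈[b=d] π[d](R))) ⋈[d=g] S) → 4

|E| = 4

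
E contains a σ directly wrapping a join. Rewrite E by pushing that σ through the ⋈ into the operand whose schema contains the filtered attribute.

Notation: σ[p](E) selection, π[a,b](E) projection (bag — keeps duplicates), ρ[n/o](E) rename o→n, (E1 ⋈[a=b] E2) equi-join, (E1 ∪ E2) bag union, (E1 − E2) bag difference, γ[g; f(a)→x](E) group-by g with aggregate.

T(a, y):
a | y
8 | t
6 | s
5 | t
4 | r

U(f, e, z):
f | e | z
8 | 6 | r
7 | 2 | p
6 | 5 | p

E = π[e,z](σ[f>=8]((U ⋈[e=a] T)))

σ filters on f, owned by the left side.
E' = π[e,z]((σ[f>=8](U) ⋈[e=a] T))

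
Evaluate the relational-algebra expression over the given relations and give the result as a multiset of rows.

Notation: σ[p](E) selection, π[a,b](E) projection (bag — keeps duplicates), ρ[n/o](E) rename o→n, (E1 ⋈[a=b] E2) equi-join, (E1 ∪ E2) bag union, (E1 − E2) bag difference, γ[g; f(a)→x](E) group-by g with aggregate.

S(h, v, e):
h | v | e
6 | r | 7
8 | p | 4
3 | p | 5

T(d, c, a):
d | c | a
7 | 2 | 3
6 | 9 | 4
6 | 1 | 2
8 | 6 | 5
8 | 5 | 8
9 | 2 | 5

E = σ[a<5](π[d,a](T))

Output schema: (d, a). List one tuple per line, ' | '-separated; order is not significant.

Per-node cardinality:
  T → 6
  π[d,a](T) → 6
  σ[a<5](π[d,a](T)) → 3

== RESULT ==
d | a
6 | 2
6 | 4
7 | 3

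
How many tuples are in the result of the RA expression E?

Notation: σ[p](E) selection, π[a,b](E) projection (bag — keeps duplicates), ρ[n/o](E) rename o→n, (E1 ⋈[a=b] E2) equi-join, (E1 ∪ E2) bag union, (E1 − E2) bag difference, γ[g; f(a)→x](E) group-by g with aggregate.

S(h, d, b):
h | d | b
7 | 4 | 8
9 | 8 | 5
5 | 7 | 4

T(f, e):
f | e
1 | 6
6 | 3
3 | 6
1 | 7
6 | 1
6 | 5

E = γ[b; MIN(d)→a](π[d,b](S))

Stepwise |·|:
  S → 3
  π[d,b](S) → 3
  γ[b; MIN(d)→a](π[d,b](S)) → 3

|E| = 3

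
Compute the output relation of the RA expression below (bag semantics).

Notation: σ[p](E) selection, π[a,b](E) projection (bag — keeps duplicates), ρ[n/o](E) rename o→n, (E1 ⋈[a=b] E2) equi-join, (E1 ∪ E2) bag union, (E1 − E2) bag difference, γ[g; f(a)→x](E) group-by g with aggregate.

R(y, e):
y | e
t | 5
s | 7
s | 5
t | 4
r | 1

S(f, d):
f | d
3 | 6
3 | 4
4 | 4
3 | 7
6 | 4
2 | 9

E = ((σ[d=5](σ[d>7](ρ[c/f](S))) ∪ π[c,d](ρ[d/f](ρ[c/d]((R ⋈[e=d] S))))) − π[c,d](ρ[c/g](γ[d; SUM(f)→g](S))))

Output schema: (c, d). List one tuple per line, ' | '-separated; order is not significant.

Per-node cardinality:
  S → 6
  ρ[c/f](S) → 6
  σ[d>7](ρ[c/f](S)) → 1
  σ[d=5](σ[d>7](ρ[c/f](S))) → 0
  R → 5
  S → 6
  (R ⋈[e=d] S) → 4
  ρ[c/d]((R ⋈[e=d] S)) → 4
  ρ[d/f](ρ[c/d]((R ⋈[e=d] S))) → 4
  π[c,d](ρ[d/f](ρ[c/d]((R ⋈[e=d] S)))) → 4
  (σ[d=5](σ[d>7](ρ[c/f](S))) ∪ π[c,d](ρ[d/f](ρ[c/d]((R ⋈[e=d] S))))) → 4
  S → 6
  γ[d; SUM(f)→g](S) → 4
  ρ[c/g](γ[d; SUM(f)→g](S)) → 4
  π[c,d](ρ[c/g](γ[d; SUM(f)→g](S))) → 4
  ((σ[d=5](σ[d>7](ρ[c/f](S))) ∪ π[c,d](ρ[d/f](ρ[c/d]((R ⋈[e=d] S))))) − π[c,d](ρ[c/g](γ[d; SUM(f)→g](S)))) → 4

== RESULT ==
c | d
4 | 3
4 | 4
4 | 6
7 | 3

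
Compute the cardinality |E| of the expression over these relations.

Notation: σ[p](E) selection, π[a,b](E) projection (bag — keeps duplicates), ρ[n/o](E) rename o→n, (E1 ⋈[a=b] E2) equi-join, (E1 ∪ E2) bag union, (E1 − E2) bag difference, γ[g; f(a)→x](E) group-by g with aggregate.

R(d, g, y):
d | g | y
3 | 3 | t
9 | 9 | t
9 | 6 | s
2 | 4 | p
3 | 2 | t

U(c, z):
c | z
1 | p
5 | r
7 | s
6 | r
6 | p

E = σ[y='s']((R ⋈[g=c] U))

Per-node cardinality:
  R → 5
  U → 5
  (R ⋈[g=c] U) → 2
  σ[y='s']((R ⋈[g=c] U)) → 2

|E| = 2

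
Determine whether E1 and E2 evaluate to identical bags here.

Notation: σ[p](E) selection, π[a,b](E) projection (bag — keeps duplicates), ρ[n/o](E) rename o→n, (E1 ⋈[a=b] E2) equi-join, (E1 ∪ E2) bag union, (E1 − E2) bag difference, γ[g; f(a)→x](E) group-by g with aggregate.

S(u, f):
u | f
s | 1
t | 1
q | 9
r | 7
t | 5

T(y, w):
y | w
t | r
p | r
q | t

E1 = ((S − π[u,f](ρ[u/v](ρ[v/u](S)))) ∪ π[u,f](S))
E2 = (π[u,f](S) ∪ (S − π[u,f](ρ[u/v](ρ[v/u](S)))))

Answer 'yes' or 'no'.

E1 subexpression sizes:
  S → 5
  S → 5
  ρ[v/u](S) → 5
  ρ[u/v](ρ[v/u](S)) → 5
  π[u,f](ρ[u/v](ρ[v/u](S))) → 5
  (S − π[u,f](ρ[u/v](ρ[v/u](S)))) → 0
  S → 5
  π[u,f](S) → 5
  ((S − π[u,f](ρ[u/v](ρ[v/u](S)))) ∪ π[u,f](S)) → 5
E2 subexpression sizes:
  S → 5
  π[u,f](S) → 5
  S → 5
  S → 5
  ρ[v/u](S) → 5
  ρ[u/v](ρ[v/u](S)) → 5
  π[u,f](ρ[u/v](ρ[v/u](S))) → 5
  (S − π[u,f](ρ[u/v](ρ[v/u](S)))) → 0
  (π[u,f](S) ∪ (S − π[u,f](ρ[u/v](ρ[v/u](S))))) → 5

E1 and E2 produce the same multiset:
u | f
q | 9
r | 7
s | 1
t | 1
t | 5

yes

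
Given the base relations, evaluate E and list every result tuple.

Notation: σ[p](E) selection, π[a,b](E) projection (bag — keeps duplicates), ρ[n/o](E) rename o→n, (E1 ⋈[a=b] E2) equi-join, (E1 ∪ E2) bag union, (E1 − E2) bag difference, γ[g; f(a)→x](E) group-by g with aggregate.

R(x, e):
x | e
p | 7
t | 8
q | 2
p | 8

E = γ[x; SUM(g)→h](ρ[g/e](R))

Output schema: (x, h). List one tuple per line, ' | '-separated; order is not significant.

Row counts bottom-up:
  R → 4
  ρ[g/e](R) → 4
  γ[x; SUM(g)→h](ρ[g/e](R)) → 3

== RESULT ==
x | h
p | 15
q | 2
t | 8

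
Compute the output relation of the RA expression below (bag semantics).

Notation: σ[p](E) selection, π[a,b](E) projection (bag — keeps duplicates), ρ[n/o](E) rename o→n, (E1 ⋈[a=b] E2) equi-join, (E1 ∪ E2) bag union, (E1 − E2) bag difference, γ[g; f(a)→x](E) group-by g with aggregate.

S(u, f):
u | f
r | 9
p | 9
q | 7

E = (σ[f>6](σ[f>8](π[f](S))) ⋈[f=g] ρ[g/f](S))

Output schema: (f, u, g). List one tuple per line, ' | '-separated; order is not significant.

Stepwise |·|:
  S → 3
  π[f](S) → 3
  σ[f>8](π[f](S)) → 2
  σ[f>6](σ[f>8](π[f](S))) → 2
  S → 3
  ρ[g/f](S) → 3
  (σ[f>6](σ[f>8](π[f](S))) ⋈[f=g] ρ[g/f](S)) → 4

== RESULT ==
f | u | g
9 | p | 9
9 | p | 9
9 | r | 9
9 | r | 9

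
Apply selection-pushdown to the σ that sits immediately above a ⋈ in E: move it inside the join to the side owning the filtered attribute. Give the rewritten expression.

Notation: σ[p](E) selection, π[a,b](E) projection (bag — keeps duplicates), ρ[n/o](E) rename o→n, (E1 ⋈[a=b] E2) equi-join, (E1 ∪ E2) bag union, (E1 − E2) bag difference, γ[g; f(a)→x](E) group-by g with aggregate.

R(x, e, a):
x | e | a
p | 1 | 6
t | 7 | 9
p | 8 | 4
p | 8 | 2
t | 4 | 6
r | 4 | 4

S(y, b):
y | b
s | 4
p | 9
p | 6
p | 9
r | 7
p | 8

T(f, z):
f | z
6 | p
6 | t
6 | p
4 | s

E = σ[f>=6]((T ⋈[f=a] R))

σ filters on f, owned by the left side.
E' = (σ[f>=6](T) ⋈[f=a] R)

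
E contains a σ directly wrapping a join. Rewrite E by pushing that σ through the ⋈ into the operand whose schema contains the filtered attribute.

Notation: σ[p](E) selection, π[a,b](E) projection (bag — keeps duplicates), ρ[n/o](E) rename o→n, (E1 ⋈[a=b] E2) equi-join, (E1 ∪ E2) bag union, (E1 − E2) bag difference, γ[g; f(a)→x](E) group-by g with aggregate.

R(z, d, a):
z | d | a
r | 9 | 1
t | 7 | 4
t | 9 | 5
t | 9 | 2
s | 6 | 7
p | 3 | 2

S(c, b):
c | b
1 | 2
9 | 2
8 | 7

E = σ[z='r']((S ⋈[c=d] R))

σ filters on z, owned by the right side.
E' = (S ⋈[c=d] σ[z='r'](R))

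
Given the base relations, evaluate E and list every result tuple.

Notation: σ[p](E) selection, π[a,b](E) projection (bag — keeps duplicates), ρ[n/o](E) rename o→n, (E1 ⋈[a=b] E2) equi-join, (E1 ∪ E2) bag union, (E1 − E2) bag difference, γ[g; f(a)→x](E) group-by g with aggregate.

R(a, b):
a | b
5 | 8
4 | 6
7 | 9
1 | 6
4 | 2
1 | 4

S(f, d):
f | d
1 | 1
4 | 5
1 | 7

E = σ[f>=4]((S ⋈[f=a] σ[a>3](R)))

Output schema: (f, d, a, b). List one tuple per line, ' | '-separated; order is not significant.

Row counts bottom-up:
  S → 3
  R → 6
  σ[a>3](R) → 4
  (S ⋈[f=a] σ[a>3](R)) → 2
  σ[f>=4]((S ⋈[f=a] σ[a>3](R))) → 2

== RESULT ==
f | d | a | b
4 | 5 | 4 | 2
4 | 5 | 4 | 6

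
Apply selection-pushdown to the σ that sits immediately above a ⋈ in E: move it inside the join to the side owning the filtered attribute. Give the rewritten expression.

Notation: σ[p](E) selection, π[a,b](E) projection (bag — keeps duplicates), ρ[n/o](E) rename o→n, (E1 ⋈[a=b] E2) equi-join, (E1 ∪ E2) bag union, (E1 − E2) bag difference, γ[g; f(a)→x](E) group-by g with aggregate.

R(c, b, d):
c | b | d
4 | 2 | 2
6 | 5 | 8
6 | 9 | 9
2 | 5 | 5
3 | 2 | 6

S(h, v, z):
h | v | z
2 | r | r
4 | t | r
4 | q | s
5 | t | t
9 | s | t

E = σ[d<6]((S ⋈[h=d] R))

σ filters on d, owned by the right side.
E' = (S ⋈[h=d] σ[d<6](R))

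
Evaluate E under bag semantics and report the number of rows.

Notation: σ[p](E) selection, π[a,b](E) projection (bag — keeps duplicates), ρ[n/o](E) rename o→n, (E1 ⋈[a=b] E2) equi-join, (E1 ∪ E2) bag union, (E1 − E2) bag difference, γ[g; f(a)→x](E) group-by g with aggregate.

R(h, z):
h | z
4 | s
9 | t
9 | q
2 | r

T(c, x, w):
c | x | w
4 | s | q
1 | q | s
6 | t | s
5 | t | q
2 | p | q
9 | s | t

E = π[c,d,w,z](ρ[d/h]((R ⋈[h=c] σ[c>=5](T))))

Stepwise |·|:
  R → 4
  T → 6
  σ[c>=5](T) → 3
  (R ⋈[h=c] σ[c>=5](T)) → 2
  ρ[d/h]((R ⋈[h=c] σ[c>=5](T))) → 2
  π[c,d,w,z](ρ[d/h]((R ⋈[h=c] σ[c>=5](T)))) → 2

|E| = 2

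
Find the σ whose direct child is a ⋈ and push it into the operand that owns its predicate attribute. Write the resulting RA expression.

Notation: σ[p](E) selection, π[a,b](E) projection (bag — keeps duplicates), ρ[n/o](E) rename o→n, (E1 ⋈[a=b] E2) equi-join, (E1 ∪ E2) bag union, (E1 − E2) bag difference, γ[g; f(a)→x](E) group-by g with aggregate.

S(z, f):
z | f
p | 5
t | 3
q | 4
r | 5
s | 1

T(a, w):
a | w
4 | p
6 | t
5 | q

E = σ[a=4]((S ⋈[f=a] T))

σ filters on a, owned by the right side.
E' = (S ⋈[f=a] σ[a=4](T))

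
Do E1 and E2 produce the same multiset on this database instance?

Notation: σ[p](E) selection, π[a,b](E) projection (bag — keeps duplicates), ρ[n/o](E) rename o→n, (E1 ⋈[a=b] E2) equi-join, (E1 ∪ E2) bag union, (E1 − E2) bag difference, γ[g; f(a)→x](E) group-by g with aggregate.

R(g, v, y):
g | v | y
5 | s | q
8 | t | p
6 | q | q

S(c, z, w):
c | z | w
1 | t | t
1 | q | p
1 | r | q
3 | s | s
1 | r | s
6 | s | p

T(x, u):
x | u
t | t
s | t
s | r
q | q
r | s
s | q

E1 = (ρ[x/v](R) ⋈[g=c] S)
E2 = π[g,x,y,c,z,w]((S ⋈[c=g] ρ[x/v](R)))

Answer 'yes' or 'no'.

E1 subexpression sizes:
  R → 3
  ρ[x/v](R) → 3
  S → 6
  (ρ[x/v](R) ⋈[g=c] S) → 1
E2 subexpression sizes:
  S → 6
  R → 3
  ρ[x/v](R) → 3
  (S ⋈[c=g] ρ[x/v](R)) → 1
  π[g,x,y,c,z,w]((S ⋈[c=g] ρ[x/v](R))) → 1

E1 and E2 produce the same multiset:
g | x | y | c | z | w
6 | q | q | 6 | s | p

yes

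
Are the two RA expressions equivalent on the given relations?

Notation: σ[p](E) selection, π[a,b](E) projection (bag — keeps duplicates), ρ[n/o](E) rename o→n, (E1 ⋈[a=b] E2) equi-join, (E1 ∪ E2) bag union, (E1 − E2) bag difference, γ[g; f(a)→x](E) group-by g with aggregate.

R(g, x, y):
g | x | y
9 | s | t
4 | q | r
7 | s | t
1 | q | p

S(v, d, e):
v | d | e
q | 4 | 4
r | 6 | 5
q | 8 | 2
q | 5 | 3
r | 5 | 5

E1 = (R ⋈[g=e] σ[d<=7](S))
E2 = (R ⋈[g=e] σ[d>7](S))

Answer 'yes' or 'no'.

E1 per-node cardinality:
  R → 4
  S → 5
  σ[d<=7](S) → 4
  (R ⋈[g=e] σ[d<=7](S)) → 1
E2 per-node cardinality:
  R → 4
  S → 5
  σ[d>7](S) → 1
  (R ⋈[g=e] σ[d>7](S)) → 0

E1 result:
g | x | y | v | d | e
4 | q | r | q | 4 | 4
E2 result:
g | x | y | v | d | e
(0 rows)
Witness: (4, 'q', 'r', 'q', 4, 4) appears 1× in E1 but 0× in E2.

no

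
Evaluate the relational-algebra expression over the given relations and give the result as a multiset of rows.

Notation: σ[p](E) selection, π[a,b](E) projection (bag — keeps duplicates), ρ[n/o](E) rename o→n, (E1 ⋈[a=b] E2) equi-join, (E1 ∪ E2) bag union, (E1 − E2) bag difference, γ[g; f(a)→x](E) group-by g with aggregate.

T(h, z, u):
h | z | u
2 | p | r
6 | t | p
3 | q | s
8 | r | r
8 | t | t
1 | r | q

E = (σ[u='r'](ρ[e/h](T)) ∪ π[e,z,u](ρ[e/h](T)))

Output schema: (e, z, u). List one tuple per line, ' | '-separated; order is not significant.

Row counts bottom-up:
  T → 6
  ρ[e/h](T) → 6
  σ[u='r'](ρ[e/h](T)) → 2
  T → 6
  ρ[e/h](T) → 6
  π[e,z,u](ρ[e/h](T)) → 6
  (σ[u='r'](ρ[e/h](T)) ∪ π[e,z,u](ρ[e/h](T))) → 8

== RESULT ==
e | z | u
1 | r | q
2 | p | r
2 | p | r
3 | q | s
6 | t | p
8 | r | r
8 | r | r
8 | t | t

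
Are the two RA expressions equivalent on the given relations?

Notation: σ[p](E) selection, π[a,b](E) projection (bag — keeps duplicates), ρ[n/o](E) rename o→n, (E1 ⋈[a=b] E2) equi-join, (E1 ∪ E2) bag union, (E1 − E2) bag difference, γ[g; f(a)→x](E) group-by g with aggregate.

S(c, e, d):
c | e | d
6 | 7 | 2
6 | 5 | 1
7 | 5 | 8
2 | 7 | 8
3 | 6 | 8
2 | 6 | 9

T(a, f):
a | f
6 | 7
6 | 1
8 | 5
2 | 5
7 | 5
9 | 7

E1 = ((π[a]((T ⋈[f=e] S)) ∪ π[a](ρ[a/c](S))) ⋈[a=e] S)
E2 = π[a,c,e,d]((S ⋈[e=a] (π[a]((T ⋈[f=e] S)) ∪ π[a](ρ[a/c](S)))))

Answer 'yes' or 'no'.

E1 subexpression sizes:
  T → 6
  S → 6
  (T ⋈[f=e] S) → 10
  π[a]((T ⋈[f=e] S)) → 10
  S → 6
  ρ[a/c](S) → 6
  π[a](ρ[a/c](S)) → 6
  (π[a]((T ⋈[f=e] S)) ∪ π[a](ρ[a/c](S))) → 16
  S → 6
  ((π[a]((T ⋈[f=e] S)) ∪ π[a](ρ[a/c](S))) ⋈[a=e] S) → 14
E2 subexpression sizes:
  S → 6
  T → 6
  S → 6
  (T ⋈[f=e] S) → 10
  π[a]((T ⋈[f=e] S)) → 10
  S → 6
  ρ[a/c](S) → 6
  π[a](ρ[a/c](S)) → 6
  (π[a]((T ⋈[f=e] S)) ∪ π[a](ρ[a/c](S))) → 16
  (S ⋈[e=a] (π[a]((T ⋈[f=e] S)) ∪ π[a](ρ[a/c](S)))) → 14
  π[a,c,e,d]((S ⋈[e=a] (π[a]((T ⋈[f=e] S)) ∪ π[a](ρ[a/c](S))))) → 14

E1 and E2 produce the same multiset:
a | c | e | d
6 | 2 | 6 | 9
6 | 2 | 6 | 9
6 | 2 | 6 | 9
6 | 2 | 6 | 9
6 | 3 | 6 | 8
6 | 3 | 6 | 8
6 | 3 | 6 | 8
6 | 3 | 6 | 8
7 | 2 | 7 | 8
7 | 2 | 7 | 8
7 | 2 | 7 | 8
7 | 6 | 7 | 2
7 | 6 | 7 | 2
7 | 6 | 7 | 2

yes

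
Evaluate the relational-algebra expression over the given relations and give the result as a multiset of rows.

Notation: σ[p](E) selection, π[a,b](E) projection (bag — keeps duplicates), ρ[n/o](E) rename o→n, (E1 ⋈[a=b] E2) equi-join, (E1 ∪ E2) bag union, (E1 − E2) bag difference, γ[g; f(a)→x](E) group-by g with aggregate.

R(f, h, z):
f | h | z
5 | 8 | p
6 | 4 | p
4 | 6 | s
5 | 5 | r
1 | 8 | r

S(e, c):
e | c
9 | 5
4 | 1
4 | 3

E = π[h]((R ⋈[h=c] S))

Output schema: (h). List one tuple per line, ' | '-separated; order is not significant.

Stepwise |·|:
  R → 5
  S → 3
  (R ⋈[h=c] S) → 1
  π[h]((R ⋈[h=c] S)) → 1

== RESULT ==
h
5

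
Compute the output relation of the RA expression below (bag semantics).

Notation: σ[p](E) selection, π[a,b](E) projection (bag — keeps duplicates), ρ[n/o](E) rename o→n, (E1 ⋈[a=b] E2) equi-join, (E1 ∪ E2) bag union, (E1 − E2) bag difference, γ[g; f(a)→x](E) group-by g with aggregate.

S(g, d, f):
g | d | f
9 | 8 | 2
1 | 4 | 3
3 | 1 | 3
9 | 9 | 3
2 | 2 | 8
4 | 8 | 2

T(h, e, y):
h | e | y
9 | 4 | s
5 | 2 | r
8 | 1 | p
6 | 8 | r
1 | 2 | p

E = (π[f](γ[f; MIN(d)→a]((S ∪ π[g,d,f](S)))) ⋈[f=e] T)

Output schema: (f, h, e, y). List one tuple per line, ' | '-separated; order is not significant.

Subexpression sizes:
  S → 6
  S → 6
  π[g,d,f](S) → 6
  (S ∪ π[g,d,f](S)) → 12
  γ[f; MIN(d)→a]((S ∪ π[g,d,f](S))) → 3
  π[f](γ[f; MIN(d)→a]((S ∪ π[g,d,f](S)))) → 3
  T → 5
  (π[f](γ[f; MIN(d)→a]((S ∪ π[g,d,f](S)))) ⋈[f=e] T) → 3

== RESULT ==
f | h | e | y
2 | 1 | 2 | p
2 | 5 | 2 | r
8 | 6 | 8 | r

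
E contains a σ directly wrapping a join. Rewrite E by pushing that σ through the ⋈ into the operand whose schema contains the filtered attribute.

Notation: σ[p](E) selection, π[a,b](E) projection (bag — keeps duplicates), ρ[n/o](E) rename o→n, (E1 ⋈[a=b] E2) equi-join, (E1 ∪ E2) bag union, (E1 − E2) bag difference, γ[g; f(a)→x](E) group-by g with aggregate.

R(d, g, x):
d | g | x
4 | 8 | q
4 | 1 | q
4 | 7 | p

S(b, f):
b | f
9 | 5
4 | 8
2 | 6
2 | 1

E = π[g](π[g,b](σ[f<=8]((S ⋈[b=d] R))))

σ filters on f, owned by the left side.
E' = π[g](π[g,b]((σ[f<=8](S) ⋈[b=d] R)))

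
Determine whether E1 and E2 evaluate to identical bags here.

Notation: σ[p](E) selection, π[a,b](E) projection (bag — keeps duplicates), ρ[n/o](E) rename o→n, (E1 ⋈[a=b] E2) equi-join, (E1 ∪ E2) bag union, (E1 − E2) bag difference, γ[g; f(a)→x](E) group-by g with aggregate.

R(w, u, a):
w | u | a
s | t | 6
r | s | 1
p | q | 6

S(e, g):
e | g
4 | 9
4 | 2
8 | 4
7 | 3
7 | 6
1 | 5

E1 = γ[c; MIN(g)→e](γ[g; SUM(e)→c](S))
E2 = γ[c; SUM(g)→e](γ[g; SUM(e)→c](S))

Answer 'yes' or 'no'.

E1 per-node cardinality:
  S → 6
  γ[g; SUM(e)→c](S) → 6
  γ[c; MIN(g)→e](γ[g; SUM(e)→c](S)) → 4
E2 per-node cardinality:
  S → 6
  γ[g; SUM(e)→c](S) → 6
  γ[c; SUM(g)→e](γ[g; SUM(e)→c](S)) → 4

E1 result:
c | e
1 | 5
4 | 2
7 | 3
8 | 4
E2 result:
c | e
1 | 5
4 | 11
7 | 9
8 | 4
Witness: (4, 2) appears 1× in E1 but 0× in E2.

no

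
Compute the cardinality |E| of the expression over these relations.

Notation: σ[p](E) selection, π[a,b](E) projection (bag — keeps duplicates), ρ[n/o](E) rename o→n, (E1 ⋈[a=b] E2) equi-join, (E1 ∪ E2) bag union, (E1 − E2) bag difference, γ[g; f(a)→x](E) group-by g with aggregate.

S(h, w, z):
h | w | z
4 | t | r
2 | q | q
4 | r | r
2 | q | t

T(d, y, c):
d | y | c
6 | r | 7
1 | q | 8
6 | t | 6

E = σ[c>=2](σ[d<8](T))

Subexpression sizes:
  T → 3
  σ[d<8](T) → 3
  σ[c>=2](σ[d<8](T)) → 3

|E| = 3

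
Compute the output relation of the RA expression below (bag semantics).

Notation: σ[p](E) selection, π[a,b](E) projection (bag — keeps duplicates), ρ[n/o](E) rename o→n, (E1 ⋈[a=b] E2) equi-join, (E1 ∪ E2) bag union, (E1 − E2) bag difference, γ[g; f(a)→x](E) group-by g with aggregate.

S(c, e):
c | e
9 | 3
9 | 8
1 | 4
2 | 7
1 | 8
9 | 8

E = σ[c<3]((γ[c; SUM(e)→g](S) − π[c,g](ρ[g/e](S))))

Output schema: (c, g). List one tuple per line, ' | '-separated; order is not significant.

Subexpression sizes:
  S → 6
  γ[c; SUM(e)→g](S) → 3
  S → 6
  ρ[g/e](S) → 6
  π[c,g](ρ[g/e](S)) → 6
  (γ[c; SUM(e)→g](S) − π[c,g](ρ[g/e](S))) → 2
  σ[c<3]((γ[c; SUM(e)→g](S) − π[c,g](ρ[g/e](S)))) → 1

== RESULT ==
c | g
1 | 12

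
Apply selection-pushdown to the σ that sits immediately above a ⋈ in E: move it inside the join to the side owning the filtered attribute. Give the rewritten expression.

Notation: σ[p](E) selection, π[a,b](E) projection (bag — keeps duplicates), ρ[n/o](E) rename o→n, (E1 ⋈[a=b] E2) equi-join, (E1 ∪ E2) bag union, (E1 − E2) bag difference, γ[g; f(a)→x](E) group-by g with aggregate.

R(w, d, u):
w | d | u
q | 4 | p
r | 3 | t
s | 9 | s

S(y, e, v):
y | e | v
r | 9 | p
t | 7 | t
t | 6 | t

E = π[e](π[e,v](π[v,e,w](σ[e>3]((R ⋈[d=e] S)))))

σ filters on e, owned by the right side.
E' = π[e](π[e,v](π[v,e,w]((R ⋈[d=e] σ[e>3](S)))))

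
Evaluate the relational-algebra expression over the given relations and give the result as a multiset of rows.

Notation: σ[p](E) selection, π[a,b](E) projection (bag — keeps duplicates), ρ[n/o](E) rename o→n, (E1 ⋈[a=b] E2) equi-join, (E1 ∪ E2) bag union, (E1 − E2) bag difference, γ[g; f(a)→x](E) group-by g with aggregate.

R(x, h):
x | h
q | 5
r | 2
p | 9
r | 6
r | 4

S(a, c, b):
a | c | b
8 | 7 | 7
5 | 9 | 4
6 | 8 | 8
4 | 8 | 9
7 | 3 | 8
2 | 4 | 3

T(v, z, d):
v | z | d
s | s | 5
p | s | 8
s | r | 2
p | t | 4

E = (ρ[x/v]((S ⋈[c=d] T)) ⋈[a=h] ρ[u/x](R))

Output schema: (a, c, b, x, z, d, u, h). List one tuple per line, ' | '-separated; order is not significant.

Row counts bottom-up:
  S → 6
  T → 4
  (S ⋈[c=d] T) → 3
  ρ[x/v]((S ⋈[c=d] T)) → 3
  R → 5
  ρ[u/x](R) → 5
  (ρ[x/v]((S ⋈[c=d] T)) ⋈[a=h] ρ[u/x](R)) → 3

== RESULT ==
a | c | b | x | z | d | u | h
2 | 4 | 3 | p | t | 4 | r | 2
4 | 8 | 9 | p | s | 8 | r | 4
6 | 8 | 8 | p | s | 8 | r | 6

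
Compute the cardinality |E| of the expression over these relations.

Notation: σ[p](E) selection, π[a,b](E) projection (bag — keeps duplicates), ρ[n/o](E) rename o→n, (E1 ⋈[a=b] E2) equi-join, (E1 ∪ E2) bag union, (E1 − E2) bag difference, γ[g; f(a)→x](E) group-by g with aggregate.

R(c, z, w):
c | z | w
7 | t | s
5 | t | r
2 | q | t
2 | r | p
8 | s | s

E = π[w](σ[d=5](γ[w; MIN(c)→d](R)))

Per-node cardinality:
  R → 5
  γ[w; MIN(c)→d](R) → 4
  σ[d=5](γ[w; MIN(c)→d](R)) → 1
  π[w](σ[d=5](γ[w; MIN(c)→d](R))) → 1

|E| = 1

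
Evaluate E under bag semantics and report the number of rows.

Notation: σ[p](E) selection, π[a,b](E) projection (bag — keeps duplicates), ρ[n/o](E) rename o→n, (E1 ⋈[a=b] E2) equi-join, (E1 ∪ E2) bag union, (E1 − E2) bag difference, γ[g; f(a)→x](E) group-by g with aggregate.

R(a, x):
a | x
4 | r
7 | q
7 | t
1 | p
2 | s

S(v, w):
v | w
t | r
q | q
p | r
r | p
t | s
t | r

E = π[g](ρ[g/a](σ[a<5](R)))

Row counts bottom-up:
  R → 5
  σ[a<5](R) → 3
  ρ[g/a](σ[a<5](R)) → 3
  π[g](ρ[g/a](σ[a<5](R))) → 3

|E| = 3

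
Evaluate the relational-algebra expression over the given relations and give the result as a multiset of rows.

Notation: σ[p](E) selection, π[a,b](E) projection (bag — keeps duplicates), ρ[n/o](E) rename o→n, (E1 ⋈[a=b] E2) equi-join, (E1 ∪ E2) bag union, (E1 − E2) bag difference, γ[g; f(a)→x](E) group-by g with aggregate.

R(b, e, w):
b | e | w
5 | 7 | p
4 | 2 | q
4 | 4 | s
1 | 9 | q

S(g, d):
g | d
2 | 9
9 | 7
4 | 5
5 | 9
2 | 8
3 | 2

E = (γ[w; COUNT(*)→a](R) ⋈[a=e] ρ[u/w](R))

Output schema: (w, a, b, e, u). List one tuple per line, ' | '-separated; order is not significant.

Row counts bottom-up:
  R → 4
  γ[w; COUNT(*)→a](R) → 3
  R → 4
  ρ[u/w](R) → 4
  (γ[w; COUNT(*)→a](R) ⋈[a=e] ρ[u/w](R)) → 1

== RESULT ==
w | a | b | e | u
q | 2 | 4 | 2 | q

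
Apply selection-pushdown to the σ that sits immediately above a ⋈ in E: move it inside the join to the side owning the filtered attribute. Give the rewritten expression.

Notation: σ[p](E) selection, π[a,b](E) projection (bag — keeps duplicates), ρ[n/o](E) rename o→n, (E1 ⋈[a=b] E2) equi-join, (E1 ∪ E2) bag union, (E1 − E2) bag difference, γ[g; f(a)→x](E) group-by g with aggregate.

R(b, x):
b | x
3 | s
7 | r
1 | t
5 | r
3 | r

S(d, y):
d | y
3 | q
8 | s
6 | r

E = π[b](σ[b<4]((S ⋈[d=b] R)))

σ filters on b, owned by the right side.
E' = π[b]((S ⋈[d=b] σ[b<4](R)))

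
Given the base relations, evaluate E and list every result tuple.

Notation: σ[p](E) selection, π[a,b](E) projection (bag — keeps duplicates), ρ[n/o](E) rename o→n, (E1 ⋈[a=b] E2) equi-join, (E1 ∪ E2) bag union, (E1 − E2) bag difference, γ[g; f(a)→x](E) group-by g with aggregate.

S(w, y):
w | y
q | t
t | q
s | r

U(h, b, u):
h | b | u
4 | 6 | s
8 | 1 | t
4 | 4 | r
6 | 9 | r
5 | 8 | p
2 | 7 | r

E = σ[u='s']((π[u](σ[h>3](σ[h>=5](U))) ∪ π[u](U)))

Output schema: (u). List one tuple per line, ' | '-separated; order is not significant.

Stepwise |·|:
  U → 6
  σ[h>=5](U) → 3
  σ[h>3](σ[h>=5](U)) → 3
  π[u](σ[h>3](σ[h>=5](U))) → 3
  U → 6
  π[u](U) → 6
  (π[u](σ[h>3](σ[h>=5](U))) ∪ π[u](U)) → 9
  σ[u='s']((π[u](σ[h>3](σ[h>=5](U))) ∪ π[u](U))) → 1

== RESULT ==
u
s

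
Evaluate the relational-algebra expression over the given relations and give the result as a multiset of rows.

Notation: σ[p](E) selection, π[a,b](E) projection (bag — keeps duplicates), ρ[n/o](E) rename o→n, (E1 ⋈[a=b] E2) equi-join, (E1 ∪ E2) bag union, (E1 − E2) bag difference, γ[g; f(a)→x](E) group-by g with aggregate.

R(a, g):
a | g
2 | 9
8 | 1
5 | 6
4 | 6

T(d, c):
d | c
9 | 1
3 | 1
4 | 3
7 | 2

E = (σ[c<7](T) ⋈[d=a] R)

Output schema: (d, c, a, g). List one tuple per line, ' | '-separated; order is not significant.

Per-node cardinality:
  T → 4
  σ[c<7](T) → 4
  R → 4
  (σ[c<7](T) ⋈[d=a] R) → 1

== RESULT ==
d | c | a | g
4 | 3 | 4 | 6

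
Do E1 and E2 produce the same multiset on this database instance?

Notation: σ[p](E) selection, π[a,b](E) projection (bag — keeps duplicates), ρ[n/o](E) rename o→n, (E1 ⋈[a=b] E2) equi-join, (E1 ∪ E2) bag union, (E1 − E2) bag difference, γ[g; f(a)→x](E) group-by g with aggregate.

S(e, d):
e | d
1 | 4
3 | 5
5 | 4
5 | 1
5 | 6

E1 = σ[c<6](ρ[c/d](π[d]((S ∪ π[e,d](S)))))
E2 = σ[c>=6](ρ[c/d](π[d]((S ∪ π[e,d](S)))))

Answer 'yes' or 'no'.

E1 subexpression sizes:
  S → 5
  S → 5
  π[e,d](S) → 5
  (S ∪ π[e,d](S)) → 10
  π[d]((S ∪ π[e,d](S))) → 10
  ρ[c/d](π[d]((S ∪ π[e,d](S)))) → 10
  σ[c<6](ρ[c/d](π[d]((S ∪ π[e,d](S))))) → 8
E2 subexpression sizes:
  S → 5
  S → 5
  π[e,d](S) → 5
  (S ∪ π[e,d](S)) → 10
  π[d]((S ∪ π[e,d](S))) → 10
  ρ[c/d](π[d]((S ∪ π[e,d](S)))) → 10
  σ[c>=6](ρ[c/d](π[d]((S ∪ π[e,d](S))))) → 2

E1 result:
c
1
1
4
4
4
4
5
5
E2 result:
c
6
6
Witness: (6,) appears 0× in E1 but 2× in E2.

no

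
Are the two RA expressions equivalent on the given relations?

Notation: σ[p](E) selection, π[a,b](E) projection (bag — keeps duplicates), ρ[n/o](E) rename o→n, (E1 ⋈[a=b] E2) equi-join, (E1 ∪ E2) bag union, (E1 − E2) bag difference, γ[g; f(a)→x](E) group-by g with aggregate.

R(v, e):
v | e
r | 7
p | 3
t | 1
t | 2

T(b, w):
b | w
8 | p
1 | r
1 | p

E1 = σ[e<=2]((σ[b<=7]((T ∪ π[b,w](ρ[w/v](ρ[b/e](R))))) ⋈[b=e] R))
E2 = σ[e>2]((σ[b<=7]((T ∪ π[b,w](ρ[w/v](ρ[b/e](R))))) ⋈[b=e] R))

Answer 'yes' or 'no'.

E1 row counts bottom-up:
  T → 3
  R → 4
  ρ[b/e](R) → 4
  ρ[w/v](ρ[b/e](R)) → 4
  π[b,w](ρ[w/v](ρ[b/e](R))) → 4
  (T ∪ π[b,w](ρ[w/v](ρ[b/e](R)))) → 7
  σ[b<=7]((T ∪ π[b,w](ρ[w/v](ρ[b/e](R))))) → 6
  R → 4
  (σ[b<=7]((T ∪ π[b,w](ρ[w/v](ρ[b/e](R))))) ⋈[b=e] R) → 6
  σ[e<=2]((σ[b<=7]((T ∪ π[b,w](ρ[w/v](ρ[b/e](R))))) ⋈[b=e] R)) → 4
E2 row counts bottom-up:
  T → 3
  R → 4
  ρ[b/e](R) → 4
  ρ[w/v](ρ[b/e](R)) → 4
  π[b,w](ρ[w/v](ρ[b/e](R))) → 4
  (T ∪ π[b,w](ρ[w/v](ρ[b/e](R)))) → 7
  σ[b<=7]((T ∪ π[b,w](ρ[w/v](ρ[b/e](R))))) → 6
  R → 4
  (σ[b<=7]((T ∪ π[b,w](ρ[w/v](ρ[b/e](R))))) ⋈[b=e] R) → 6
  σ[e>2]((σ[b<=7]((T ∪ π[b,w](ρ[w/v](ρ[b/e](R))))) ⋈[b=e] R)) → 2

E1 result:
b | w | v | e
1 | p | t | 1
1 | r | t | 1
1 | t | t | 1
2 | t | t | 2
E2 result:
b | w | v | e
3 | p | p | 3
7 | r | r | 7
Witness: (1, 'r', 't', 1) appears 1× in E1 but 0× in E2.

no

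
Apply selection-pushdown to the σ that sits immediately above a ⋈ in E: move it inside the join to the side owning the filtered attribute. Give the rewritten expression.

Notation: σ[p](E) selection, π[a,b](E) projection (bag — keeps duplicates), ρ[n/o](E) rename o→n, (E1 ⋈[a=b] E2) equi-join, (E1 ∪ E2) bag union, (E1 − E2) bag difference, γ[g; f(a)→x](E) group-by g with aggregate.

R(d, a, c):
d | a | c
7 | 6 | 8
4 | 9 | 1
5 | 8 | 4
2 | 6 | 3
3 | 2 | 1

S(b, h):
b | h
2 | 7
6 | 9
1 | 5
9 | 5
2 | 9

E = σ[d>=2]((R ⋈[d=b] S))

σ filters on d, owned by the left side.
E' = (σ[d>=2](R) ⋈[d=b] S)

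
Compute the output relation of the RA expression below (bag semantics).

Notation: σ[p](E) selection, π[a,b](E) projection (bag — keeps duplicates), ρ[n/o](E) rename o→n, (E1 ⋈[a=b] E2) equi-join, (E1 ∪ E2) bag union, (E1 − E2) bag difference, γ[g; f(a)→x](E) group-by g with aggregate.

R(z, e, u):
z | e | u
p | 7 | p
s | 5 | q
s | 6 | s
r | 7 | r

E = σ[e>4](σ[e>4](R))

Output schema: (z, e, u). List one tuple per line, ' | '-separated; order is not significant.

Row counts bottom-up:
  R → 4
  σ[e>4](R) → 4
  σ[e>4](σ[e>4](R)) → 4

== RESULT ==
z | e | u
p | 7 | p
r | 7 | r
s | 5 | q
s | 6 | s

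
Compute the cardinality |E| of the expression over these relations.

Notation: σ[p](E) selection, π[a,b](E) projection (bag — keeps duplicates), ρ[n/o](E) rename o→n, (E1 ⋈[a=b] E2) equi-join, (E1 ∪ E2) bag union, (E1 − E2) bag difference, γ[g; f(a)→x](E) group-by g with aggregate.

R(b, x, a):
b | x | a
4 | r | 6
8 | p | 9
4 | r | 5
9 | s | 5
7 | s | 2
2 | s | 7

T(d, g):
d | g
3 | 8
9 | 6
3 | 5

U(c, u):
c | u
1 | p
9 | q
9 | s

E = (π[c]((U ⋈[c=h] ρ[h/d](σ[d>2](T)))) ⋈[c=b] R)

Stepwise |·|:
  U → 3
  T → 3
  σ[d>2](T) → 3
  ρ[h/d](σ[d>2](T)) → 3
  (U ⋈[c=h] ρ[h/d](σ[d>2](T))) → 2
  π[c]((U ⋈[c=h] ρ[h/d](σ[d>2](T)))) → 2
  R → 6
  (π[c]((U ⋈[c=h] ρ[h/d](σ[d>2](T)))) ⋈[c=b] R) → 2

|E| = 2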